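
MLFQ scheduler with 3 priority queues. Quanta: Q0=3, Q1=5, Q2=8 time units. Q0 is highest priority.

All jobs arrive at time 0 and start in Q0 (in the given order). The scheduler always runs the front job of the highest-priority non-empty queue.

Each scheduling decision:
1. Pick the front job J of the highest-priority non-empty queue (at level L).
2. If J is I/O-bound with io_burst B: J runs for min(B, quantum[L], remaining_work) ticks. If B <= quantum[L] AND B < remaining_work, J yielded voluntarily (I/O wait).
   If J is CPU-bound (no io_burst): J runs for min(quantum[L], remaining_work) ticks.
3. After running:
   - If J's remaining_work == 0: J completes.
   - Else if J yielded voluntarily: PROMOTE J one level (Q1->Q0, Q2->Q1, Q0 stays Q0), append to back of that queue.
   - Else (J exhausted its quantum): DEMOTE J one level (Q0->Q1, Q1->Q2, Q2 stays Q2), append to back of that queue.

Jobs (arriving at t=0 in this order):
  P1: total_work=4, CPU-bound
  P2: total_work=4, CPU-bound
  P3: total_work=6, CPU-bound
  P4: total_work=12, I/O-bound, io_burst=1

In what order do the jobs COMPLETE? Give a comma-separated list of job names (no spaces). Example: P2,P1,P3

Answer: P4,P1,P2,P3

Derivation:
t=0-3: P1@Q0 runs 3, rem=1, quantum used, demote→Q1. Q0=[P2,P3,P4] Q1=[P1] Q2=[]
t=3-6: P2@Q0 runs 3, rem=1, quantum used, demote→Q1. Q0=[P3,P4] Q1=[P1,P2] Q2=[]
t=6-9: P3@Q0 runs 3, rem=3, quantum used, demote→Q1. Q0=[P4] Q1=[P1,P2,P3] Q2=[]
t=9-10: P4@Q0 runs 1, rem=11, I/O yield, promote→Q0. Q0=[P4] Q1=[P1,P2,P3] Q2=[]
t=10-11: P4@Q0 runs 1, rem=10, I/O yield, promote→Q0. Q0=[P4] Q1=[P1,P2,P3] Q2=[]
t=11-12: P4@Q0 runs 1, rem=9, I/O yield, promote→Q0. Q0=[P4] Q1=[P1,P2,P3] Q2=[]
t=12-13: P4@Q0 runs 1, rem=8, I/O yield, promote→Q0. Q0=[P4] Q1=[P1,P2,P3] Q2=[]
t=13-14: P4@Q0 runs 1, rem=7, I/O yield, promote→Q0. Q0=[P4] Q1=[P1,P2,P3] Q2=[]
t=14-15: P4@Q0 runs 1, rem=6, I/O yield, promote→Q0. Q0=[P4] Q1=[P1,P2,P3] Q2=[]
t=15-16: P4@Q0 runs 1, rem=5, I/O yield, promote→Q0. Q0=[P4] Q1=[P1,P2,P3] Q2=[]
t=16-17: P4@Q0 runs 1, rem=4, I/O yield, promote→Q0. Q0=[P4] Q1=[P1,P2,P3] Q2=[]
t=17-18: P4@Q0 runs 1, rem=3, I/O yield, promote→Q0. Q0=[P4] Q1=[P1,P2,P3] Q2=[]
t=18-19: P4@Q0 runs 1, rem=2, I/O yield, promote→Q0. Q0=[P4] Q1=[P1,P2,P3] Q2=[]
t=19-20: P4@Q0 runs 1, rem=1, I/O yield, promote→Q0. Q0=[P4] Q1=[P1,P2,P3] Q2=[]
t=20-21: P4@Q0 runs 1, rem=0, completes. Q0=[] Q1=[P1,P2,P3] Q2=[]
t=21-22: P1@Q1 runs 1, rem=0, completes. Q0=[] Q1=[P2,P3] Q2=[]
t=22-23: P2@Q1 runs 1, rem=0, completes. Q0=[] Q1=[P3] Q2=[]
t=23-26: P3@Q1 runs 3, rem=0, completes. Q0=[] Q1=[] Q2=[]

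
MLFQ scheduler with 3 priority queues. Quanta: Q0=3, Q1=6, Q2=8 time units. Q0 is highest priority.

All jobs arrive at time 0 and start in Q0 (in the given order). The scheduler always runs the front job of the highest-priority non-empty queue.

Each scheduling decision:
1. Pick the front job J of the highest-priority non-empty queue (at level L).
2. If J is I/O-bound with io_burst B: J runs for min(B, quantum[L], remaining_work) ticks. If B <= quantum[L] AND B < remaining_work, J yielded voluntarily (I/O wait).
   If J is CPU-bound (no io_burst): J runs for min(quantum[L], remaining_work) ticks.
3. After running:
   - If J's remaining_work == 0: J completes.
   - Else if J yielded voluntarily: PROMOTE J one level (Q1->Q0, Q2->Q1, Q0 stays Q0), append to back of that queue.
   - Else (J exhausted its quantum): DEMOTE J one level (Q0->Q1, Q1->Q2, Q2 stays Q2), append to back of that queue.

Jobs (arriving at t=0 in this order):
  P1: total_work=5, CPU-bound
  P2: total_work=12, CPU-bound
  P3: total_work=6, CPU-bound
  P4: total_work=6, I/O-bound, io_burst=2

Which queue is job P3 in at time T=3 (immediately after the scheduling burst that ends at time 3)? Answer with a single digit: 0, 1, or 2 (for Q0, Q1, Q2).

t=0-3: P1@Q0 runs 3, rem=2, quantum used, demote→Q1. Q0=[P2,P3,P4] Q1=[P1] Q2=[]
t=3-6: P2@Q0 runs 3, rem=9, quantum used, demote→Q1. Q0=[P3,P4] Q1=[P1,P2] Q2=[]
t=6-9: P3@Q0 runs 3, rem=3, quantum used, demote→Q1. Q0=[P4] Q1=[P1,P2,P3] Q2=[]
t=9-11: P4@Q0 runs 2, rem=4, I/O yield, promote→Q0. Q0=[P4] Q1=[P1,P2,P3] Q2=[]
t=11-13: P4@Q0 runs 2, rem=2, I/O yield, promote→Q0. Q0=[P4] Q1=[P1,P2,P3] Q2=[]
t=13-15: P4@Q0 runs 2, rem=0, completes. Q0=[] Q1=[P1,P2,P3] Q2=[]
t=15-17: P1@Q1 runs 2, rem=0, completes. Q0=[] Q1=[P2,P3] Q2=[]
t=17-23: P2@Q1 runs 6, rem=3, quantum used, demote→Q2. Q0=[] Q1=[P3] Q2=[P2]
t=23-26: P3@Q1 runs 3, rem=0, completes. Q0=[] Q1=[] Q2=[P2]
t=26-29: P2@Q2 runs 3, rem=0, completes. Q0=[] Q1=[] Q2=[]

Answer: 0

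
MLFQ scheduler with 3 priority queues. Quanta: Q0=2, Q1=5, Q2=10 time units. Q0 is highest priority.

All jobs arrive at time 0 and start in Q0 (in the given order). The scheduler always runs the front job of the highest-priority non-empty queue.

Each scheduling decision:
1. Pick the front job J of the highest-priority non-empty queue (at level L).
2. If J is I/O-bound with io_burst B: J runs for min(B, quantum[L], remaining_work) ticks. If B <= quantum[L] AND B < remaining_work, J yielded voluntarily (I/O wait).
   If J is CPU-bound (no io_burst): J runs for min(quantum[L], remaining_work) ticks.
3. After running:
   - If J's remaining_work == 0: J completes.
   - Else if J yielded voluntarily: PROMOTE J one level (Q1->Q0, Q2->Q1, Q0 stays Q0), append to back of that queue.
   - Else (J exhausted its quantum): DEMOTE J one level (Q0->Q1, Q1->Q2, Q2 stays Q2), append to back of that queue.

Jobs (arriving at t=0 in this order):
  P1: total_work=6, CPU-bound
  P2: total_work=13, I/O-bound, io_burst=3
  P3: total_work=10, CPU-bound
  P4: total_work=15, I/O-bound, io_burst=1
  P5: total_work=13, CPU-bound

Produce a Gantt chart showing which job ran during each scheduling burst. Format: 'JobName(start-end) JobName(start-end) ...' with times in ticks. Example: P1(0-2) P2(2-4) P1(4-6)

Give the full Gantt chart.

Answer: P1(0-2) P2(2-4) P3(4-6) P4(6-7) P5(7-9) P4(9-10) P4(10-11) P4(11-12) P4(12-13) P4(13-14) P4(14-15) P4(15-16) P4(16-17) P4(17-18) P4(18-19) P4(19-20) P4(20-21) P4(21-22) P4(22-23) P1(23-27) P2(27-30) P2(30-32) P3(32-37) P5(37-42) P2(42-45) P2(45-47) P2(47-48) P3(48-51) P5(51-57)

Derivation:
t=0-2: P1@Q0 runs 2, rem=4, quantum used, demote→Q1. Q0=[P2,P3,P4,P5] Q1=[P1] Q2=[]
t=2-4: P2@Q0 runs 2, rem=11, quantum used, demote→Q1. Q0=[P3,P4,P5] Q1=[P1,P2] Q2=[]
t=4-6: P3@Q0 runs 2, rem=8, quantum used, demote→Q1. Q0=[P4,P5] Q1=[P1,P2,P3] Q2=[]
t=6-7: P4@Q0 runs 1, rem=14, I/O yield, promote→Q0. Q0=[P5,P4] Q1=[P1,P2,P3] Q2=[]
t=7-9: P5@Q0 runs 2, rem=11, quantum used, demote→Q1. Q0=[P4] Q1=[P1,P2,P3,P5] Q2=[]
t=9-10: P4@Q0 runs 1, rem=13, I/O yield, promote→Q0. Q0=[P4] Q1=[P1,P2,P3,P5] Q2=[]
t=10-11: P4@Q0 runs 1, rem=12, I/O yield, promote→Q0. Q0=[P4] Q1=[P1,P2,P3,P5] Q2=[]
t=11-12: P4@Q0 runs 1, rem=11, I/O yield, promote→Q0. Q0=[P4] Q1=[P1,P2,P3,P5] Q2=[]
t=12-13: P4@Q0 runs 1, rem=10, I/O yield, promote→Q0. Q0=[P4] Q1=[P1,P2,P3,P5] Q2=[]
t=13-14: P4@Q0 runs 1, rem=9, I/O yield, promote→Q0. Q0=[P4] Q1=[P1,P2,P3,P5] Q2=[]
t=14-15: P4@Q0 runs 1, rem=8, I/O yield, promote→Q0. Q0=[P4] Q1=[P1,P2,P3,P5] Q2=[]
t=15-16: P4@Q0 runs 1, rem=7, I/O yield, promote→Q0. Q0=[P4] Q1=[P1,P2,P3,P5] Q2=[]
t=16-17: P4@Q0 runs 1, rem=6, I/O yield, promote→Q0. Q0=[P4] Q1=[P1,P2,P3,P5] Q2=[]
t=17-18: P4@Q0 runs 1, rem=5, I/O yield, promote→Q0. Q0=[P4] Q1=[P1,P2,P3,P5] Q2=[]
t=18-19: P4@Q0 runs 1, rem=4, I/O yield, promote→Q0. Q0=[P4] Q1=[P1,P2,P3,P5] Q2=[]
t=19-20: P4@Q0 runs 1, rem=3, I/O yield, promote→Q0. Q0=[P4] Q1=[P1,P2,P3,P5] Q2=[]
t=20-21: P4@Q0 runs 1, rem=2, I/O yield, promote→Q0. Q0=[P4] Q1=[P1,P2,P3,P5] Q2=[]
t=21-22: P4@Q0 runs 1, rem=1, I/O yield, promote→Q0. Q0=[P4] Q1=[P1,P2,P3,P5] Q2=[]
t=22-23: P4@Q0 runs 1, rem=0, completes. Q0=[] Q1=[P1,P2,P3,P5] Q2=[]
t=23-27: P1@Q1 runs 4, rem=0, completes. Q0=[] Q1=[P2,P3,P5] Q2=[]
t=27-30: P2@Q1 runs 3, rem=8, I/O yield, promote→Q0. Q0=[P2] Q1=[P3,P5] Q2=[]
t=30-32: P2@Q0 runs 2, rem=6, quantum used, demote→Q1. Q0=[] Q1=[P3,P5,P2] Q2=[]
t=32-37: P3@Q1 runs 5, rem=3, quantum used, demote→Q2. Q0=[] Q1=[P5,P2] Q2=[P3]
t=37-42: P5@Q1 runs 5, rem=6, quantum used, demote→Q2. Q0=[] Q1=[P2] Q2=[P3,P5]
t=42-45: P2@Q1 runs 3, rem=3, I/O yield, promote→Q0. Q0=[P2] Q1=[] Q2=[P3,P5]
t=45-47: P2@Q0 runs 2, rem=1, quantum used, demote→Q1. Q0=[] Q1=[P2] Q2=[P3,P5]
t=47-48: P2@Q1 runs 1, rem=0, completes. Q0=[] Q1=[] Q2=[P3,P5]
t=48-51: P3@Q2 runs 3, rem=0, completes. Q0=[] Q1=[] Q2=[P5]
t=51-57: P5@Q2 runs 6, rem=0, completes. Q0=[] Q1=[] Q2=[]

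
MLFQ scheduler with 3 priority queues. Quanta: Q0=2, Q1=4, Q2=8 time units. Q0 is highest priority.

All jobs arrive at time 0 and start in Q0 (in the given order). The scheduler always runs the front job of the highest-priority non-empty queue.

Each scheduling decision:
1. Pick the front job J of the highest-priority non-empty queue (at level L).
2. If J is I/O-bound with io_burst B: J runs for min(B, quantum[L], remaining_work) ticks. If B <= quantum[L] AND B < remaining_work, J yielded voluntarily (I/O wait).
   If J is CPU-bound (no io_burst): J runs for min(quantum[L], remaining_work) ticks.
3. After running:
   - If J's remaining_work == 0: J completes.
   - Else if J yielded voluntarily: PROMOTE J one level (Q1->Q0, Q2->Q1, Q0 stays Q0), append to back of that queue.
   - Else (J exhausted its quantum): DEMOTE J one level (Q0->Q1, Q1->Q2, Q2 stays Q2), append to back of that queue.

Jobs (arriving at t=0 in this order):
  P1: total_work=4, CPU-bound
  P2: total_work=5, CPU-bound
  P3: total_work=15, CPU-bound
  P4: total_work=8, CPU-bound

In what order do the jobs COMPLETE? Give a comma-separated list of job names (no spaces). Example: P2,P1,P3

t=0-2: P1@Q0 runs 2, rem=2, quantum used, demote→Q1. Q0=[P2,P3,P4] Q1=[P1] Q2=[]
t=2-4: P2@Q0 runs 2, rem=3, quantum used, demote→Q1. Q0=[P3,P4] Q1=[P1,P2] Q2=[]
t=4-6: P3@Q0 runs 2, rem=13, quantum used, demote→Q1. Q0=[P4] Q1=[P1,P2,P3] Q2=[]
t=6-8: P4@Q0 runs 2, rem=6, quantum used, demote→Q1. Q0=[] Q1=[P1,P2,P3,P4] Q2=[]
t=8-10: P1@Q1 runs 2, rem=0, completes. Q0=[] Q1=[P2,P3,P4] Q2=[]
t=10-13: P2@Q1 runs 3, rem=0, completes. Q0=[] Q1=[P3,P4] Q2=[]
t=13-17: P3@Q1 runs 4, rem=9, quantum used, demote→Q2. Q0=[] Q1=[P4] Q2=[P3]
t=17-21: P4@Q1 runs 4, rem=2, quantum used, demote→Q2. Q0=[] Q1=[] Q2=[P3,P4]
t=21-29: P3@Q2 runs 8, rem=1, quantum used, demote→Q2. Q0=[] Q1=[] Q2=[P4,P3]
t=29-31: P4@Q2 runs 2, rem=0, completes. Q0=[] Q1=[] Q2=[P3]
t=31-32: P3@Q2 runs 1, rem=0, completes. Q0=[] Q1=[] Q2=[]

Answer: P1,P2,P4,P3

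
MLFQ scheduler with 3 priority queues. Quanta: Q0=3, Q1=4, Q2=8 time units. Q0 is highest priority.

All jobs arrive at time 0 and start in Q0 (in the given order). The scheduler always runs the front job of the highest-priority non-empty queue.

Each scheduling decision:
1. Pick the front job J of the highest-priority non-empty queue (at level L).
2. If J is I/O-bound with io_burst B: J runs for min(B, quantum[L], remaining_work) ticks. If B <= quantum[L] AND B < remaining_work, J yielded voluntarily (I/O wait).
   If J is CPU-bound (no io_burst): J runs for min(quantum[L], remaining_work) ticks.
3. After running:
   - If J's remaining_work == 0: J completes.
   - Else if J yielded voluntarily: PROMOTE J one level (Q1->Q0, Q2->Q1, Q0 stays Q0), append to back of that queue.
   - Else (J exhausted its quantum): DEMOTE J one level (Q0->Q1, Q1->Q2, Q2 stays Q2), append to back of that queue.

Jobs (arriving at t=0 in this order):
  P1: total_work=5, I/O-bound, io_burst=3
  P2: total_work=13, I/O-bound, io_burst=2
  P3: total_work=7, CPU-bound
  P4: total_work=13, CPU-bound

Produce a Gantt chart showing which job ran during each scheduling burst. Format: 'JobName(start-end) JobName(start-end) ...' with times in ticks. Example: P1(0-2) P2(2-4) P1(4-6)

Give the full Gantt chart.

Answer: P1(0-3) P2(3-5) P3(5-8) P4(8-11) P1(11-13) P2(13-15) P2(15-17) P2(17-19) P2(19-21) P2(21-23) P2(23-24) P3(24-28) P4(28-32) P4(32-38)

Derivation:
t=0-3: P1@Q0 runs 3, rem=2, I/O yield, promote→Q0. Q0=[P2,P3,P4,P1] Q1=[] Q2=[]
t=3-5: P2@Q0 runs 2, rem=11, I/O yield, promote→Q0. Q0=[P3,P4,P1,P2] Q1=[] Q2=[]
t=5-8: P3@Q0 runs 3, rem=4, quantum used, demote→Q1. Q0=[P4,P1,P2] Q1=[P3] Q2=[]
t=8-11: P4@Q0 runs 3, rem=10, quantum used, demote→Q1. Q0=[P1,P2] Q1=[P3,P4] Q2=[]
t=11-13: P1@Q0 runs 2, rem=0, completes. Q0=[P2] Q1=[P3,P4] Q2=[]
t=13-15: P2@Q0 runs 2, rem=9, I/O yield, promote→Q0. Q0=[P2] Q1=[P3,P4] Q2=[]
t=15-17: P2@Q0 runs 2, rem=7, I/O yield, promote→Q0. Q0=[P2] Q1=[P3,P4] Q2=[]
t=17-19: P2@Q0 runs 2, rem=5, I/O yield, promote→Q0. Q0=[P2] Q1=[P3,P4] Q2=[]
t=19-21: P2@Q0 runs 2, rem=3, I/O yield, promote→Q0. Q0=[P2] Q1=[P3,P4] Q2=[]
t=21-23: P2@Q0 runs 2, rem=1, I/O yield, promote→Q0. Q0=[P2] Q1=[P3,P4] Q2=[]
t=23-24: P2@Q0 runs 1, rem=0, completes. Q0=[] Q1=[P3,P4] Q2=[]
t=24-28: P3@Q1 runs 4, rem=0, completes. Q0=[] Q1=[P4] Q2=[]
t=28-32: P4@Q1 runs 4, rem=6, quantum used, demote→Q2. Q0=[] Q1=[] Q2=[P4]
t=32-38: P4@Q2 runs 6, rem=0, completes. Q0=[] Q1=[] Q2=[]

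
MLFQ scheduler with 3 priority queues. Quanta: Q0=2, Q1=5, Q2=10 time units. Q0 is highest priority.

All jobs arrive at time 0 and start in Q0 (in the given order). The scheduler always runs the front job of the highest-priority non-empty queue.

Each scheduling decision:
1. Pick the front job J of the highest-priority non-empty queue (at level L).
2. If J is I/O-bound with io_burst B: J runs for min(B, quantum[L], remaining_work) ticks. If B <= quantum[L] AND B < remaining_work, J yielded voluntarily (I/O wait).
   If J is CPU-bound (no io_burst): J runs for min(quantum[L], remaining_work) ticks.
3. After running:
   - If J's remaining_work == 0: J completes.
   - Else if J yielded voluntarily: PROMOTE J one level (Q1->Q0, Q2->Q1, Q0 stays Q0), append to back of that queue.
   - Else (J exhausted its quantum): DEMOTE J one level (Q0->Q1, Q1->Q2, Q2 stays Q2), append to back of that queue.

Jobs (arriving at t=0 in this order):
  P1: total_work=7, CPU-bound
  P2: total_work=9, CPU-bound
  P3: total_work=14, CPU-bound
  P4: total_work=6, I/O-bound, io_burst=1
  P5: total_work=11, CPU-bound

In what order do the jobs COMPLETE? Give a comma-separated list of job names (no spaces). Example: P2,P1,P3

t=0-2: P1@Q0 runs 2, rem=5, quantum used, demote→Q1. Q0=[P2,P3,P4,P5] Q1=[P1] Q2=[]
t=2-4: P2@Q0 runs 2, rem=7, quantum used, demote→Q1. Q0=[P3,P4,P5] Q1=[P1,P2] Q2=[]
t=4-6: P3@Q0 runs 2, rem=12, quantum used, demote→Q1. Q0=[P4,P5] Q1=[P1,P2,P3] Q2=[]
t=6-7: P4@Q0 runs 1, rem=5, I/O yield, promote→Q0. Q0=[P5,P4] Q1=[P1,P2,P3] Q2=[]
t=7-9: P5@Q0 runs 2, rem=9, quantum used, demote→Q1. Q0=[P4] Q1=[P1,P2,P3,P5] Q2=[]
t=9-10: P4@Q0 runs 1, rem=4, I/O yield, promote→Q0. Q0=[P4] Q1=[P1,P2,P3,P5] Q2=[]
t=10-11: P4@Q0 runs 1, rem=3, I/O yield, promote→Q0. Q0=[P4] Q1=[P1,P2,P3,P5] Q2=[]
t=11-12: P4@Q0 runs 1, rem=2, I/O yield, promote→Q0. Q0=[P4] Q1=[P1,P2,P3,P5] Q2=[]
t=12-13: P4@Q0 runs 1, rem=1, I/O yield, promote→Q0. Q0=[P4] Q1=[P1,P2,P3,P5] Q2=[]
t=13-14: P4@Q0 runs 1, rem=0, completes. Q0=[] Q1=[P1,P2,P3,P5] Q2=[]
t=14-19: P1@Q1 runs 5, rem=0, completes. Q0=[] Q1=[P2,P3,P5] Q2=[]
t=19-24: P2@Q1 runs 5, rem=2, quantum used, demote→Q2. Q0=[] Q1=[P3,P5] Q2=[P2]
t=24-29: P3@Q1 runs 5, rem=7, quantum used, demote→Q2. Q0=[] Q1=[P5] Q2=[P2,P3]
t=29-34: P5@Q1 runs 5, rem=4, quantum used, demote→Q2. Q0=[] Q1=[] Q2=[P2,P3,P5]
t=34-36: P2@Q2 runs 2, rem=0, completes. Q0=[] Q1=[] Q2=[P3,P5]
t=36-43: P3@Q2 runs 7, rem=0, completes. Q0=[] Q1=[] Q2=[P5]
t=43-47: P5@Q2 runs 4, rem=0, completes. Q0=[] Q1=[] Q2=[]

Answer: P4,P1,P2,P3,P5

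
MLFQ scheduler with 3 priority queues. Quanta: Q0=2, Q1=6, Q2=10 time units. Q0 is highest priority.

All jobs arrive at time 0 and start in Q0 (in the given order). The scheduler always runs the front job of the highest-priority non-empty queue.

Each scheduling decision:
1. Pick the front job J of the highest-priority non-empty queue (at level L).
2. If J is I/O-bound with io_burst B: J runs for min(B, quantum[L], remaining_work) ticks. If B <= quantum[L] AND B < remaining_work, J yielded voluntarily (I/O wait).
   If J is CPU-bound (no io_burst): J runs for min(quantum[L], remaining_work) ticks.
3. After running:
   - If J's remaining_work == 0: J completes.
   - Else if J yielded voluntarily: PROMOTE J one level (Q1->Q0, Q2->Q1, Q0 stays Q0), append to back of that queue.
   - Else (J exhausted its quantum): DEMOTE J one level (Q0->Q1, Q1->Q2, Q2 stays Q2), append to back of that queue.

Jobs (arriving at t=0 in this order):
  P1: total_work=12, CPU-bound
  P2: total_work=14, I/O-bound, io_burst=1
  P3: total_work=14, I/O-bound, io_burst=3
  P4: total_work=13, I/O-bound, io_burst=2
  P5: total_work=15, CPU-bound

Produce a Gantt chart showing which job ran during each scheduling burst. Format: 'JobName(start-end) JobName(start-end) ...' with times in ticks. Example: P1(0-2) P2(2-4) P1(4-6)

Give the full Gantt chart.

t=0-2: P1@Q0 runs 2, rem=10, quantum used, demote→Q1. Q0=[P2,P3,P4,P5] Q1=[P1] Q2=[]
t=2-3: P2@Q0 runs 1, rem=13, I/O yield, promote→Q0. Q0=[P3,P4,P5,P2] Q1=[P1] Q2=[]
t=3-5: P3@Q0 runs 2, rem=12, quantum used, demote→Q1. Q0=[P4,P5,P2] Q1=[P1,P3] Q2=[]
t=5-7: P4@Q0 runs 2, rem=11, I/O yield, promote→Q0. Q0=[P5,P2,P4] Q1=[P1,P3] Q2=[]
t=7-9: P5@Q0 runs 2, rem=13, quantum used, demote→Q1. Q0=[P2,P4] Q1=[P1,P3,P5] Q2=[]
t=9-10: P2@Q0 runs 1, rem=12, I/O yield, promote→Q0. Q0=[P4,P2] Q1=[P1,P3,P5] Q2=[]
t=10-12: P4@Q0 runs 2, rem=9, I/O yield, promote→Q0. Q0=[P2,P4] Q1=[P1,P3,P5] Q2=[]
t=12-13: P2@Q0 runs 1, rem=11, I/O yield, promote→Q0. Q0=[P4,P2] Q1=[P1,P3,P5] Q2=[]
t=13-15: P4@Q0 runs 2, rem=7, I/O yield, promote→Q0. Q0=[P2,P4] Q1=[P1,P3,P5] Q2=[]
t=15-16: P2@Q0 runs 1, rem=10, I/O yield, promote→Q0. Q0=[P4,P2] Q1=[P1,P3,P5] Q2=[]
t=16-18: P4@Q0 runs 2, rem=5, I/O yield, promote→Q0. Q0=[P2,P4] Q1=[P1,P3,P5] Q2=[]
t=18-19: P2@Q0 runs 1, rem=9, I/O yield, promote→Q0. Q0=[P4,P2] Q1=[P1,P3,P5] Q2=[]
t=19-21: P4@Q0 runs 2, rem=3, I/O yield, promote→Q0. Q0=[P2,P4] Q1=[P1,P3,P5] Q2=[]
t=21-22: P2@Q0 runs 1, rem=8, I/O yield, promote→Q0. Q0=[P4,P2] Q1=[P1,P3,P5] Q2=[]
t=22-24: P4@Q0 runs 2, rem=1, I/O yield, promote→Q0. Q0=[P2,P4] Q1=[P1,P3,P5] Q2=[]
t=24-25: P2@Q0 runs 1, rem=7, I/O yield, promote→Q0. Q0=[P4,P2] Q1=[P1,P3,P5] Q2=[]
t=25-26: P4@Q0 runs 1, rem=0, completes. Q0=[P2] Q1=[P1,P3,P5] Q2=[]
t=26-27: P2@Q0 runs 1, rem=6, I/O yield, promote→Q0. Q0=[P2] Q1=[P1,P3,P5] Q2=[]
t=27-28: P2@Q0 runs 1, rem=5, I/O yield, promote→Q0. Q0=[P2] Q1=[P1,P3,P5] Q2=[]
t=28-29: P2@Q0 runs 1, rem=4, I/O yield, promote→Q0. Q0=[P2] Q1=[P1,P3,P5] Q2=[]
t=29-30: P2@Q0 runs 1, rem=3, I/O yield, promote→Q0. Q0=[P2] Q1=[P1,P3,P5] Q2=[]
t=30-31: P2@Q0 runs 1, rem=2, I/O yield, promote→Q0. Q0=[P2] Q1=[P1,P3,P5] Q2=[]
t=31-32: P2@Q0 runs 1, rem=1, I/O yield, promote→Q0. Q0=[P2] Q1=[P1,P3,P5] Q2=[]
t=32-33: P2@Q0 runs 1, rem=0, completes. Q0=[] Q1=[P1,P3,P5] Q2=[]
t=33-39: P1@Q1 runs 6, rem=4, quantum used, demote→Q2. Q0=[] Q1=[P3,P5] Q2=[P1]
t=39-42: P3@Q1 runs 3, rem=9, I/O yield, promote→Q0. Q0=[P3] Q1=[P5] Q2=[P1]
t=42-44: P3@Q0 runs 2, rem=7, quantum used, demote→Q1. Q0=[] Q1=[P5,P3] Q2=[P1]
t=44-50: P5@Q1 runs 6, rem=7, quantum used, demote→Q2. Q0=[] Q1=[P3] Q2=[P1,P5]
t=50-53: P3@Q1 runs 3, rem=4, I/O yield, promote→Q0. Q0=[P3] Q1=[] Q2=[P1,P5]
t=53-55: P3@Q0 runs 2, rem=2, quantum used, demote→Q1. Q0=[] Q1=[P3] Q2=[P1,P5]
t=55-57: P3@Q1 runs 2, rem=0, completes. Q0=[] Q1=[] Q2=[P1,P5]
t=57-61: P1@Q2 runs 4, rem=0, completes. Q0=[] Q1=[] Q2=[P5]
t=61-68: P5@Q2 runs 7, rem=0, completes. Q0=[] Q1=[] Q2=[]

Answer: P1(0-2) P2(2-3) P3(3-5) P4(5-7) P5(7-9) P2(9-10) P4(10-12) P2(12-13) P4(13-15) P2(15-16) P4(16-18) P2(18-19) P4(19-21) P2(21-22) P4(22-24) P2(24-25) P4(25-26) P2(26-27) P2(27-28) P2(28-29) P2(29-30) P2(30-31) P2(31-32) P2(32-33) P1(33-39) P3(39-42) P3(42-44) P5(44-50) P3(50-53) P3(53-55) P3(55-57) P1(57-61) P5(61-68)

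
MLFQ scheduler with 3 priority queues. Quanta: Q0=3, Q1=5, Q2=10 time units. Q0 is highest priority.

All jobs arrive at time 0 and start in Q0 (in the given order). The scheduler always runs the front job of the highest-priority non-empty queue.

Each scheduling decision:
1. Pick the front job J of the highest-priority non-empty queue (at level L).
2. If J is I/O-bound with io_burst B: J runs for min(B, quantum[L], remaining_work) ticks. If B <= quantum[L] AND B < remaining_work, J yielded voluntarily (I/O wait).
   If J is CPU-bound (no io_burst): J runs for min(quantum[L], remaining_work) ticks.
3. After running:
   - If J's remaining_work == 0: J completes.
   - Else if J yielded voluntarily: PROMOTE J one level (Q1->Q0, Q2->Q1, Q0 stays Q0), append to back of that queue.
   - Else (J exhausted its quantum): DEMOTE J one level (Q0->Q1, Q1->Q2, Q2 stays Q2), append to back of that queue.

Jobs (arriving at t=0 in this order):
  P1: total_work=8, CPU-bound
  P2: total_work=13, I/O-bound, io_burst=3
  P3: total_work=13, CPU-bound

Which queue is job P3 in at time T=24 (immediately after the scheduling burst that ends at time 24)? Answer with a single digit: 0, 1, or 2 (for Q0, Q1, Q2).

t=0-3: P1@Q0 runs 3, rem=5, quantum used, demote→Q1. Q0=[P2,P3] Q1=[P1] Q2=[]
t=3-6: P2@Q0 runs 3, rem=10, I/O yield, promote→Q0. Q0=[P3,P2] Q1=[P1] Q2=[]
t=6-9: P3@Q0 runs 3, rem=10, quantum used, demote→Q1. Q0=[P2] Q1=[P1,P3] Q2=[]
t=9-12: P2@Q0 runs 3, rem=7, I/O yield, promote→Q0. Q0=[P2] Q1=[P1,P3] Q2=[]
t=12-15: P2@Q0 runs 3, rem=4, I/O yield, promote→Q0. Q0=[P2] Q1=[P1,P3] Q2=[]
t=15-18: P2@Q0 runs 3, rem=1, I/O yield, promote→Q0. Q0=[P2] Q1=[P1,P3] Q2=[]
t=18-19: P2@Q0 runs 1, rem=0, completes. Q0=[] Q1=[P1,P3] Q2=[]
t=19-24: P1@Q1 runs 5, rem=0, completes. Q0=[] Q1=[P3] Q2=[]
t=24-29: P3@Q1 runs 5, rem=5, quantum used, demote→Q2. Q0=[] Q1=[] Q2=[P3]
t=29-34: P3@Q2 runs 5, rem=0, completes. Q0=[] Q1=[] Q2=[]

Answer: 1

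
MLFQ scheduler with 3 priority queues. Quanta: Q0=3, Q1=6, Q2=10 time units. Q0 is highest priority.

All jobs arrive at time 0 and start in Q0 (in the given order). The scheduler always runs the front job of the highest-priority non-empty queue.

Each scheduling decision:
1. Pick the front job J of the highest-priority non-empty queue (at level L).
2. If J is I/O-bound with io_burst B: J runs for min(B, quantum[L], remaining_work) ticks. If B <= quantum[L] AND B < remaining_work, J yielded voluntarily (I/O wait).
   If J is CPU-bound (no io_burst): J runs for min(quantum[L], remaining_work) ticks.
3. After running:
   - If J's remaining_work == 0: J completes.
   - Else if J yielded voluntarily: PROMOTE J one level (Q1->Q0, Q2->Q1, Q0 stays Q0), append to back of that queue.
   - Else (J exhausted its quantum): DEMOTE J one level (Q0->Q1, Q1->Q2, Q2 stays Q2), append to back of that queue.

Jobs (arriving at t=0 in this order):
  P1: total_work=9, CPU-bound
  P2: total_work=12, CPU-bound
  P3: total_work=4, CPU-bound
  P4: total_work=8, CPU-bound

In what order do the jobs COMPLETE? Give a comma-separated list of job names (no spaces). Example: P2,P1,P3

Answer: P1,P3,P4,P2

Derivation:
t=0-3: P1@Q0 runs 3, rem=6, quantum used, demote→Q1. Q0=[P2,P3,P4] Q1=[P1] Q2=[]
t=3-6: P2@Q0 runs 3, rem=9, quantum used, demote→Q1. Q0=[P3,P4] Q1=[P1,P2] Q2=[]
t=6-9: P3@Q0 runs 3, rem=1, quantum used, demote→Q1. Q0=[P4] Q1=[P1,P2,P3] Q2=[]
t=9-12: P4@Q0 runs 3, rem=5, quantum used, demote→Q1. Q0=[] Q1=[P1,P2,P3,P4] Q2=[]
t=12-18: P1@Q1 runs 6, rem=0, completes. Q0=[] Q1=[P2,P3,P4] Q2=[]
t=18-24: P2@Q1 runs 6, rem=3, quantum used, demote→Q2. Q0=[] Q1=[P3,P4] Q2=[P2]
t=24-25: P3@Q1 runs 1, rem=0, completes. Q0=[] Q1=[P4] Q2=[P2]
t=25-30: P4@Q1 runs 5, rem=0, completes. Q0=[] Q1=[] Q2=[P2]
t=30-33: P2@Q2 runs 3, rem=0, completes. Q0=[] Q1=[] Q2=[]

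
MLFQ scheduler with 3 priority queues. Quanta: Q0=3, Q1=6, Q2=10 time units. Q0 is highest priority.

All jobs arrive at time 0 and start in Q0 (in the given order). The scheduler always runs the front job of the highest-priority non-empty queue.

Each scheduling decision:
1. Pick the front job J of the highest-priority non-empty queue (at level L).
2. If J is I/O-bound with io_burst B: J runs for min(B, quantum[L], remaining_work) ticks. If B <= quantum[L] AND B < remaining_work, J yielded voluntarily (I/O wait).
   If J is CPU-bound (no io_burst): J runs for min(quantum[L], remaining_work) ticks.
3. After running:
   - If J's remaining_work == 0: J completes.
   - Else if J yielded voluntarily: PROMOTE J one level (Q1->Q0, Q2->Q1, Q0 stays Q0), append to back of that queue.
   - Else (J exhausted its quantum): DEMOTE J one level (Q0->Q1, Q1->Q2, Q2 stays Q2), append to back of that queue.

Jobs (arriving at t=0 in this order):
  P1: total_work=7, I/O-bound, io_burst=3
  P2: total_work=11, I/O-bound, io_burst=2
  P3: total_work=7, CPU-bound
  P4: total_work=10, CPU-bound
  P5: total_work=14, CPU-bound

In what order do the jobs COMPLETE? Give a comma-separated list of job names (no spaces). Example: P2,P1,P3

Answer: P1,P2,P3,P4,P5

Derivation:
t=0-3: P1@Q0 runs 3, rem=4, I/O yield, promote→Q0. Q0=[P2,P3,P4,P5,P1] Q1=[] Q2=[]
t=3-5: P2@Q0 runs 2, rem=9, I/O yield, promote→Q0. Q0=[P3,P4,P5,P1,P2] Q1=[] Q2=[]
t=5-8: P3@Q0 runs 3, rem=4, quantum used, demote→Q1. Q0=[P4,P5,P1,P2] Q1=[P3] Q2=[]
t=8-11: P4@Q0 runs 3, rem=7, quantum used, demote→Q1. Q0=[P5,P1,P2] Q1=[P3,P4] Q2=[]
t=11-14: P5@Q0 runs 3, rem=11, quantum used, demote→Q1. Q0=[P1,P2] Q1=[P3,P4,P5] Q2=[]
t=14-17: P1@Q0 runs 3, rem=1, I/O yield, promote→Q0. Q0=[P2,P1] Q1=[P3,P4,P5] Q2=[]
t=17-19: P2@Q0 runs 2, rem=7, I/O yield, promote→Q0. Q0=[P1,P2] Q1=[P3,P4,P5] Q2=[]
t=19-20: P1@Q0 runs 1, rem=0, completes. Q0=[P2] Q1=[P3,P4,P5] Q2=[]
t=20-22: P2@Q0 runs 2, rem=5, I/O yield, promote→Q0. Q0=[P2] Q1=[P3,P4,P5] Q2=[]
t=22-24: P2@Q0 runs 2, rem=3, I/O yield, promote→Q0. Q0=[P2] Q1=[P3,P4,P5] Q2=[]
t=24-26: P2@Q0 runs 2, rem=1, I/O yield, promote→Q0. Q0=[P2] Q1=[P3,P4,P5] Q2=[]
t=26-27: P2@Q0 runs 1, rem=0, completes. Q0=[] Q1=[P3,P4,P5] Q2=[]
t=27-31: P3@Q1 runs 4, rem=0, completes. Q0=[] Q1=[P4,P5] Q2=[]
t=31-37: P4@Q1 runs 6, rem=1, quantum used, demote→Q2. Q0=[] Q1=[P5] Q2=[P4]
t=37-43: P5@Q1 runs 6, rem=5, quantum used, demote→Q2. Q0=[] Q1=[] Q2=[P4,P5]
t=43-44: P4@Q2 runs 1, rem=0, completes. Q0=[] Q1=[] Q2=[P5]
t=44-49: P5@Q2 runs 5, rem=0, completes. Q0=[] Q1=[] Q2=[]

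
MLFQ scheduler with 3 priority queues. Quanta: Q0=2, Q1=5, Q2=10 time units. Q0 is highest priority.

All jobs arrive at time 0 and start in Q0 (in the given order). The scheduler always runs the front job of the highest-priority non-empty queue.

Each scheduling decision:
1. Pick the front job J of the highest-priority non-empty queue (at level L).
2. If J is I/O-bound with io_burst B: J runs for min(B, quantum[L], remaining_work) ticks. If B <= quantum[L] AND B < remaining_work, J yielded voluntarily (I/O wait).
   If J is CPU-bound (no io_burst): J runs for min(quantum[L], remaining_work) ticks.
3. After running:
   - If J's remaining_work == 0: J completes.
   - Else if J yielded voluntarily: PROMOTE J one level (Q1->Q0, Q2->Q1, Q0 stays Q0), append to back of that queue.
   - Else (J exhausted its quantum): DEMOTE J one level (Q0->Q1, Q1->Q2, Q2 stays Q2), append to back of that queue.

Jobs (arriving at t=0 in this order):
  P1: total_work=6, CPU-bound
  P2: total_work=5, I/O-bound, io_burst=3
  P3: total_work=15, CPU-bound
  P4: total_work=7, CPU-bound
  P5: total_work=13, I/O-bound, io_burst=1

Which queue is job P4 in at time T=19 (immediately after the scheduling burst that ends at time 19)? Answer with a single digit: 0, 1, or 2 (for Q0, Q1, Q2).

Answer: 1

Derivation:
t=0-2: P1@Q0 runs 2, rem=4, quantum used, demote→Q1. Q0=[P2,P3,P4,P5] Q1=[P1] Q2=[]
t=2-4: P2@Q0 runs 2, rem=3, quantum used, demote→Q1. Q0=[P3,P4,P5] Q1=[P1,P2] Q2=[]
t=4-6: P3@Q0 runs 2, rem=13, quantum used, demote→Q1. Q0=[P4,P5] Q1=[P1,P2,P3] Q2=[]
t=6-8: P4@Q0 runs 2, rem=5, quantum used, demote→Q1. Q0=[P5] Q1=[P1,P2,P3,P4] Q2=[]
t=8-9: P5@Q0 runs 1, rem=12, I/O yield, promote→Q0. Q0=[P5] Q1=[P1,P2,P3,P4] Q2=[]
t=9-10: P5@Q0 runs 1, rem=11, I/O yield, promote→Q0. Q0=[P5] Q1=[P1,P2,P3,P4] Q2=[]
t=10-11: P5@Q0 runs 1, rem=10, I/O yield, promote→Q0. Q0=[P5] Q1=[P1,P2,P3,P4] Q2=[]
t=11-12: P5@Q0 runs 1, rem=9, I/O yield, promote→Q0. Q0=[P5] Q1=[P1,P2,P3,P4] Q2=[]
t=12-13: P5@Q0 runs 1, rem=8, I/O yield, promote→Q0. Q0=[P5] Q1=[P1,P2,P3,P4] Q2=[]
t=13-14: P5@Q0 runs 1, rem=7, I/O yield, promote→Q0. Q0=[P5] Q1=[P1,P2,P3,P4] Q2=[]
t=14-15: P5@Q0 runs 1, rem=6, I/O yield, promote→Q0. Q0=[P5] Q1=[P1,P2,P3,P4] Q2=[]
t=15-16: P5@Q0 runs 1, rem=5, I/O yield, promote→Q0. Q0=[P5] Q1=[P1,P2,P3,P4] Q2=[]
t=16-17: P5@Q0 runs 1, rem=4, I/O yield, promote→Q0. Q0=[P5] Q1=[P1,P2,P3,P4] Q2=[]
t=17-18: P5@Q0 runs 1, rem=3, I/O yield, promote→Q0. Q0=[P5] Q1=[P1,P2,P3,P4] Q2=[]
t=18-19: P5@Q0 runs 1, rem=2, I/O yield, promote→Q0. Q0=[P5] Q1=[P1,P2,P3,P4] Q2=[]
t=19-20: P5@Q0 runs 1, rem=1, I/O yield, promote→Q0. Q0=[P5] Q1=[P1,P2,P3,P4] Q2=[]
t=20-21: P5@Q0 runs 1, rem=0, completes. Q0=[] Q1=[P1,P2,P3,P4] Q2=[]
t=21-25: P1@Q1 runs 4, rem=0, completes. Q0=[] Q1=[P2,P3,P4] Q2=[]
t=25-28: P2@Q1 runs 3, rem=0, completes. Q0=[] Q1=[P3,P4] Q2=[]
t=28-33: P3@Q1 runs 5, rem=8, quantum used, demote→Q2. Q0=[] Q1=[P4] Q2=[P3]
t=33-38: P4@Q1 runs 5, rem=0, completes. Q0=[] Q1=[] Q2=[P3]
t=38-46: P3@Q2 runs 8, rem=0, completes. Q0=[] Q1=[] Q2=[]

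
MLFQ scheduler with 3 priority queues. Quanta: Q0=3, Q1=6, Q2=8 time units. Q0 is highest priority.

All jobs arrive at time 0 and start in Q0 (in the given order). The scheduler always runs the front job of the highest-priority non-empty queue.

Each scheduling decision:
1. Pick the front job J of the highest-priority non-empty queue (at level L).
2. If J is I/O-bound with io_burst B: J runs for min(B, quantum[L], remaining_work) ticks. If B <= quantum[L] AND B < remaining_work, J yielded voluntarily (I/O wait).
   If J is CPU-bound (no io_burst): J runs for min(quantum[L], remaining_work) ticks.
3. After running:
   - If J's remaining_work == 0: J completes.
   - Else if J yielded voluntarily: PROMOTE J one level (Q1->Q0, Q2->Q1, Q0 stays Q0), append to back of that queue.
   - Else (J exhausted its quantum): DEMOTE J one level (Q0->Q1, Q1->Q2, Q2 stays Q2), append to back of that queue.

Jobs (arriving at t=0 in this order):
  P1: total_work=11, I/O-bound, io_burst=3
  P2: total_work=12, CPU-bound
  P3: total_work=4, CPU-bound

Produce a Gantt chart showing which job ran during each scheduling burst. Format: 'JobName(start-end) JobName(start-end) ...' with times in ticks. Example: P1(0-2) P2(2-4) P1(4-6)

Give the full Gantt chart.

Answer: P1(0-3) P2(3-6) P3(6-9) P1(9-12) P1(12-15) P1(15-17) P2(17-23) P3(23-24) P2(24-27)

Derivation:
t=0-3: P1@Q0 runs 3, rem=8, I/O yield, promote→Q0. Q0=[P2,P3,P1] Q1=[] Q2=[]
t=3-6: P2@Q0 runs 3, rem=9, quantum used, demote→Q1. Q0=[P3,P1] Q1=[P2] Q2=[]
t=6-9: P3@Q0 runs 3, rem=1, quantum used, demote→Q1. Q0=[P1] Q1=[P2,P3] Q2=[]
t=9-12: P1@Q0 runs 3, rem=5, I/O yield, promote→Q0. Q0=[P1] Q1=[P2,P3] Q2=[]
t=12-15: P1@Q0 runs 3, rem=2, I/O yield, promote→Q0. Q0=[P1] Q1=[P2,P3] Q2=[]
t=15-17: P1@Q0 runs 2, rem=0, completes. Q0=[] Q1=[P2,P3] Q2=[]
t=17-23: P2@Q1 runs 6, rem=3, quantum used, demote→Q2. Q0=[] Q1=[P3] Q2=[P2]
t=23-24: P3@Q1 runs 1, rem=0, completes. Q0=[] Q1=[] Q2=[P2]
t=24-27: P2@Q2 runs 3, rem=0, completes. Q0=[] Q1=[] Q2=[]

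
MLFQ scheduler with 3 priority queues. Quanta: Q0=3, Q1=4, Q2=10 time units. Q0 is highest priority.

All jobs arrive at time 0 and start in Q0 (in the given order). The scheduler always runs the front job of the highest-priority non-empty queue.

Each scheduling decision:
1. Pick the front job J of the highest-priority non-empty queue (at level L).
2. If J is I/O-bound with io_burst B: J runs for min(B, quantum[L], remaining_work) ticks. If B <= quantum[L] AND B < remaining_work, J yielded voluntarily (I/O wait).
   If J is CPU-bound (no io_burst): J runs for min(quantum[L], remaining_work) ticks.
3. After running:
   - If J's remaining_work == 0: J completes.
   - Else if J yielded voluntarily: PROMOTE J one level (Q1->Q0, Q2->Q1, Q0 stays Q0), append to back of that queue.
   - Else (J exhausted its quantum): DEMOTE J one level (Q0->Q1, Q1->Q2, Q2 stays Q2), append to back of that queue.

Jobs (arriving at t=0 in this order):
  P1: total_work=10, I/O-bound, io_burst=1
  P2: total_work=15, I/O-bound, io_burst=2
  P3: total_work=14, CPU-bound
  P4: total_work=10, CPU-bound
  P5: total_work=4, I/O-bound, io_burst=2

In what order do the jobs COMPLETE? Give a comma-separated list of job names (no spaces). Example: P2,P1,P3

t=0-1: P1@Q0 runs 1, rem=9, I/O yield, promote→Q0. Q0=[P2,P3,P4,P5,P1] Q1=[] Q2=[]
t=1-3: P2@Q0 runs 2, rem=13, I/O yield, promote→Q0. Q0=[P3,P4,P5,P1,P2] Q1=[] Q2=[]
t=3-6: P3@Q0 runs 3, rem=11, quantum used, demote→Q1. Q0=[P4,P5,P1,P2] Q1=[P3] Q2=[]
t=6-9: P4@Q0 runs 3, rem=7, quantum used, demote→Q1. Q0=[P5,P1,P2] Q1=[P3,P4] Q2=[]
t=9-11: P5@Q0 runs 2, rem=2, I/O yield, promote→Q0. Q0=[P1,P2,P5] Q1=[P3,P4] Q2=[]
t=11-12: P1@Q0 runs 1, rem=8, I/O yield, promote→Q0. Q0=[P2,P5,P1] Q1=[P3,P4] Q2=[]
t=12-14: P2@Q0 runs 2, rem=11, I/O yield, promote→Q0. Q0=[P5,P1,P2] Q1=[P3,P4] Q2=[]
t=14-16: P5@Q0 runs 2, rem=0, completes. Q0=[P1,P2] Q1=[P3,P4] Q2=[]
t=16-17: P1@Q0 runs 1, rem=7, I/O yield, promote→Q0. Q0=[P2,P1] Q1=[P3,P4] Q2=[]
t=17-19: P2@Q0 runs 2, rem=9, I/O yield, promote→Q0. Q0=[P1,P2] Q1=[P3,P4] Q2=[]
t=19-20: P1@Q0 runs 1, rem=6, I/O yield, promote→Q0. Q0=[P2,P1] Q1=[P3,P4] Q2=[]
t=20-22: P2@Q0 runs 2, rem=7, I/O yield, promote→Q0. Q0=[P1,P2] Q1=[P3,P4] Q2=[]
t=22-23: P1@Q0 runs 1, rem=5, I/O yield, promote→Q0. Q0=[P2,P1] Q1=[P3,P4] Q2=[]
t=23-25: P2@Q0 runs 2, rem=5, I/O yield, promote→Q0. Q0=[P1,P2] Q1=[P3,P4] Q2=[]
t=25-26: P1@Q0 runs 1, rem=4, I/O yield, promote→Q0. Q0=[P2,P1] Q1=[P3,P4] Q2=[]
t=26-28: P2@Q0 runs 2, rem=3, I/O yield, promote→Q0. Q0=[P1,P2] Q1=[P3,P4] Q2=[]
t=28-29: P1@Q0 runs 1, rem=3, I/O yield, promote→Q0. Q0=[P2,P1] Q1=[P3,P4] Q2=[]
t=29-31: P2@Q0 runs 2, rem=1, I/O yield, promote→Q0. Q0=[P1,P2] Q1=[P3,P4] Q2=[]
t=31-32: P1@Q0 runs 1, rem=2, I/O yield, promote→Q0. Q0=[P2,P1] Q1=[P3,P4] Q2=[]
t=32-33: P2@Q0 runs 1, rem=0, completes. Q0=[P1] Q1=[P3,P4] Q2=[]
t=33-34: P1@Q0 runs 1, rem=1, I/O yield, promote→Q0. Q0=[P1] Q1=[P3,P4] Q2=[]
t=34-35: P1@Q0 runs 1, rem=0, completes. Q0=[] Q1=[P3,P4] Q2=[]
t=35-39: P3@Q1 runs 4, rem=7, quantum used, demote→Q2. Q0=[] Q1=[P4] Q2=[P3]
t=39-43: P4@Q1 runs 4, rem=3, quantum used, demote→Q2. Q0=[] Q1=[] Q2=[P3,P4]
t=43-50: P3@Q2 runs 7, rem=0, completes. Q0=[] Q1=[] Q2=[P4]
t=50-53: P4@Q2 runs 3, rem=0, completes. Q0=[] Q1=[] Q2=[]

Answer: P5,P2,P1,P3,P4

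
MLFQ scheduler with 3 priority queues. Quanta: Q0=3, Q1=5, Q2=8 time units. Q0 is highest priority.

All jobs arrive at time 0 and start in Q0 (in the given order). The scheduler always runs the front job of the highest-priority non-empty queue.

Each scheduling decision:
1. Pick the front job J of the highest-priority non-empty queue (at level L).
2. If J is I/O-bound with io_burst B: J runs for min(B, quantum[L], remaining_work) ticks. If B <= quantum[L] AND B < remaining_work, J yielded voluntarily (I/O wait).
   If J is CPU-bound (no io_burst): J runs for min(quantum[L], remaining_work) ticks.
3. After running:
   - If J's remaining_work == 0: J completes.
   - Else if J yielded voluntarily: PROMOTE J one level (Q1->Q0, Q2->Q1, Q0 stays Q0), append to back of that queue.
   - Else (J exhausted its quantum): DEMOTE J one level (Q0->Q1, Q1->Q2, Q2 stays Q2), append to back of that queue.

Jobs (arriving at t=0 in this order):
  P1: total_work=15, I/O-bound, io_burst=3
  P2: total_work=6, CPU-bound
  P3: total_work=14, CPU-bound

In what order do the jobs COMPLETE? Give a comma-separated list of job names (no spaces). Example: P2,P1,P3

t=0-3: P1@Q0 runs 3, rem=12, I/O yield, promote→Q0. Q0=[P2,P3,P1] Q1=[] Q2=[]
t=3-6: P2@Q0 runs 3, rem=3, quantum used, demote→Q1. Q0=[P3,P1] Q1=[P2] Q2=[]
t=6-9: P3@Q0 runs 3, rem=11, quantum used, demote→Q1. Q0=[P1] Q1=[P2,P3] Q2=[]
t=9-12: P1@Q0 runs 3, rem=9, I/O yield, promote→Q0. Q0=[P1] Q1=[P2,P3] Q2=[]
t=12-15: P1@Q0 runs 3, rem=6, I/O yield, promote→Q0. Q0=[P1] Q1=[P2,P3] Q2=[]
t=15-18: P1@Q0 runs 3, rem=3, I/O yield, promote→Q0. Q0=[P1] Q1=[P2,P3] Q2=[]
t=18-21: P1@Q0 runs 3, rem=0, completes. Q0=[] Q1=[P2,P3] Q2=[]
t=21-24: P2@Q1 runs 3, rem=0, completes. Q0=[] Q1=[P3] Q2=[]
t=24-29: P3@Q1 runs 5, rem=6, quantum used, demote→Q2. Q0=[] Q1=[] Q2=[P3]
t=29-35: P3@Q2 runs 6, rem=0, completes. Q0=[] Q1=[] Q2=[]

Answer: P1,P2,P3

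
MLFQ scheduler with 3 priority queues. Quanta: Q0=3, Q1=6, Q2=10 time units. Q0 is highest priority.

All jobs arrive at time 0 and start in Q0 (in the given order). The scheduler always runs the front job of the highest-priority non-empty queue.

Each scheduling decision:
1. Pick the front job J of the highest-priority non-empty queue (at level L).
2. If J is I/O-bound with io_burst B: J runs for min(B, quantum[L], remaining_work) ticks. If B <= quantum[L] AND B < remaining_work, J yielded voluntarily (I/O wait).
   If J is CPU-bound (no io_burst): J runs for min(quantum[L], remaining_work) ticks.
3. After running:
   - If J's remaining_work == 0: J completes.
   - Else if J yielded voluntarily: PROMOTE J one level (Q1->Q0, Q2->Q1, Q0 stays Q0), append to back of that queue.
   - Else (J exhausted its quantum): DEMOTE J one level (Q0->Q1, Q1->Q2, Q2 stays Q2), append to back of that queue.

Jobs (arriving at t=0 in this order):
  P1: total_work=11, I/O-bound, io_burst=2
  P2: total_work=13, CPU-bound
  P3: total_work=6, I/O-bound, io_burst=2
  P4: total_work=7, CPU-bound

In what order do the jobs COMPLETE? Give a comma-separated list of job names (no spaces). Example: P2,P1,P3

t=0-2: P1@Q0 runs 2, rem=9, I/O yield, promote→Q0. Q0=[P2,P3,P4,P1] Q1=[] Q2=[]
t=2-5: P2@Q0 runs 3, rem=10, quantum used, demote→Q1. Q0=[P3,P4,P1] Q1=[P2] Q2=[]
t=5-7: P3@Q0 runs 2, rem=4, I/O yield, promote→Q0. Q0=[P4,P1,P3] Q1=[P2] Q2=[]
t=7-10: P4@Q0 runs 3, rem=4, quantum used, demote→Q1. Q0=[P1,P3] Q1=[P2,P4] Q2=[]
t=10-12: P1@Q0 runs 2, rem=7, I/O yield, promote→Q0. Q0=[P3,P1] Q1=[P2,P4] Q2=[]
t=12-14: P3@Q0 runs 2, rem=2, I/O yield, promote→Q0. Q0=[P1,P3] Q1=[P2,P4] Q2=[]
t=14-16: P1@Q0 runs 2, rem=5, I/O yield, promote→Q0. Q0=[P3,P1] Q1=[P2,P4] Q2=[]
t=16-18: P3@Q0 runs 2, rem=0, completes. Q0=[P1] Q1=[P2,P4] Q2=[]
t=18-20: P1@Q0 runs 2, rem=3, I/O yield, promote→Q0. Q0=[P1] Q1=[P2,P4] Q2=[]
t=20-22: P1@Q0 runs 2, rem=1, I/O yield, promote→Q0. Q0=[P1] Q1=[P2,P4] Q2=[]
t=22-23: P1@Q0 runs 1, rem=0, completes. Q0=[] Q1=[P2,P4] Q2=[]
t=23-29: P2@Q1 runs 6, rem=4, quantum used, demote→Q2. Q0=[] Q1=[P4] Q2=[P2]
t=29-33: P4@Q1 runs 4, rem=0, completes. Q0=[] Q1=[] Q2=[P2]
t=33-37: P2@Q2 runs 4, rem=0, completes. Q0=[] Q1=[] Q2=[]

Answer: P3,P1,P4,P2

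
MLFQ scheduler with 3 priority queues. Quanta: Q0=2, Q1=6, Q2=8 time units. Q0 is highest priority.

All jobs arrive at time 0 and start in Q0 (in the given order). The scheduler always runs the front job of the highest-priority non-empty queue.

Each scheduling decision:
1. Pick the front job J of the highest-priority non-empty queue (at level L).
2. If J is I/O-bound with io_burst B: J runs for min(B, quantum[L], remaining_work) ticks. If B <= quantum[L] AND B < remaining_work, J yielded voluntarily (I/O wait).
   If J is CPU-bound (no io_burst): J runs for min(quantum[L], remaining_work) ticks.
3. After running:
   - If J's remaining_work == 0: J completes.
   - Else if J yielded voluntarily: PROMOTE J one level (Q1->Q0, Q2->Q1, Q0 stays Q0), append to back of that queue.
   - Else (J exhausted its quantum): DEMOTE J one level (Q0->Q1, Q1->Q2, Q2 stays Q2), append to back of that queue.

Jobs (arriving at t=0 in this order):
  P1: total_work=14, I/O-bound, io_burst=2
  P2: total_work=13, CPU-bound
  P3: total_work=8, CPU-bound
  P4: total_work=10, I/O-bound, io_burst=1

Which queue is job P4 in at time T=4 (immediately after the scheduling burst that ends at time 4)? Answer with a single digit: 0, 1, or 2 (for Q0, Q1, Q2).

Answer: 0

Derivation:
t=0-2: P1@Q0 runs 2, rem=12, I/O yield, promote→Q0. Q0=[P2,P3,P4,P1] Q1=[] Q2=[]
t=2-4: P2@Q0 runs 2, rem=11, quantum used, demote→Q1. Q0=[P3,P4,P1] Q1=[P2] Q2=[]
t=4-6: P3@Q0 runs 2, rem=6, quantum used, demote→Q1. Q0=[P4,P1] Q1=[P2,P3] Q2=[]
t=6-7: P4@Q0 runs 1, rem=9, I/O yield, promote→Q0. Q0=[P1,P4] Q1=[P2,P3] Q2=[]
t=7-9: P1@Q0 runs 2, rem=10, I/O yield, promote→Q0. Q0=[P4,P1] Q1=[P2,P3] Q2=[]
t=9-10: P4@Q0 runs 1, rem=8, I/O yield, promote→Q0. Q0=[P1,P4] Q1=[P2,P3] Q2=[]
t=10-12: P1@Q0 runs 2, rem=8, I/O yield, promote→Q0. Q0=[P4,P1] Q1=[P2,P3] Q2=[]
t=12-13: P4@Q0 runs 1, rem=7, I/O yield, promote→Q0. Q0=[P1,P4] Q1=[P2,P3] Q2=[]
t=13-15: P1@Q0 runs 2, rem=6, I/O yield, promote→Q0. Q0=[P4,P1] Q1=[P2,P3] Q2=[]
t=15-16: P4@Q0 runs 1, rem=6, I/O yield, promote→Q0. Q0=[P1,P4] Q1=[P2,P3] Q2=[]
t=16-18: P1@Q0 runs 2, rem=4, I/O yield, promote→Q0. Q0=[P4,P1] Q1=[P2,P3] Q2=[]
t=18-19: P4@Q0 runs 1, rem=5, I/O yield, promote→Q0. Q0=[P1,P4] Q1=[P2,P3] Q2=[]
t=19-21: P1@Q0 runs 2, rem=2, I/O yield, promote→Q0. Q0=[P4,P1] Q1=[P2,P3] Q2=[]
t=21-22: P4@Q0 runs 1, rem=4, I/O yield, promote→Q0. Q0=[P1,P4] Q1=[P2,P3] Q2=[]
t=22-24: P1@Q0 runs 2, rem=0, completes. Q0=[P4] Q1=[P2,P3] Q2=[]
t=24-25: P4@Q0 runs 1, rem=3, I/O yield, promote→Q0. Q0=[P4] Q1=[P2,P3] Q2=[]
t=25-26: P4@Q0 runs 1, rem=2, I/O yield, promote→Q0. Q0=[P4] Q1=[P2,P3] Q2=[]
t=26-27: P4@Q0 runs 1, rem=1, I/O yield, promote→Q0. Q0=[P4] Q1=[P2,P3] Q2=[]
t=27-28: P4@Q0 runs 1, rem=0, completes. Q0=[] Q1=[P2,P3] Q2=[]
t=28-34: P2@Q1 runs 6, rem=5, quantum used, demote→Q2. Q0=[] Q1=[P3] Q2=[P2]
t=34-40: P3@Q1 runs 6, rem=0, completes. Q0=[] Q1=[] Q2=[P2]
t=40-45: P2@Q2 runs 5, rem=0, completes. Q0=[] Q1=[] Q2=[]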